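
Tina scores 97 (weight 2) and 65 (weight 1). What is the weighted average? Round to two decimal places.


Weighted sum:
2 x 97 + 1 x 65 = 259
Total weight:
2 + 1 = 3
Weighted average:
259 / 3 = 86.3333... ≈ 86.33

86.33


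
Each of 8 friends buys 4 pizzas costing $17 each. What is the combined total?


Cost per person:
4 x $17 = $68
Group total:
8 x $68 = $544

$544


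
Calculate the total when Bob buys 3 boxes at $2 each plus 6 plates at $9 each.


Cost of boxes:
3 x $2 = $6
Cost of plates:
6 x $9 = $54
Add both:
$6 + $54 = $60

$60


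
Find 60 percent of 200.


Convert percentage to decimal:
60% = 0.6
Multiply:
200 x 0.6 = 120

120


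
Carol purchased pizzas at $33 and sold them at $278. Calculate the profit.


Selling price = $278
Cost price = $33
Profit = selling price - cost price:
Profit = $278 - $33 = $245

$245


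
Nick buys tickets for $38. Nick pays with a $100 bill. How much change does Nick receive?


Start with the amount paid:
$100
Subtract the price:
$100 - $38 = $62

$62


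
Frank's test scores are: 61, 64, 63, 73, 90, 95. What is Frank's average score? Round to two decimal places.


Add the scores:
61 + 64 + 63 + 73 + 90 + 95 = 446
Divide by the number of tests:
446 / 6 = 74.3333... ≈ 74.33

74.33


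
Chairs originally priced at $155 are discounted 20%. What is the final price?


Calculate the discount amount:
20% of $155 = $31
Subtract from original:
$155 - $31 = $124

$124


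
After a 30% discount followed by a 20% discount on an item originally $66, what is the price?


First discount:
30% of $66 = $19.80
Price after first discount:
$66 - $19.80 = $46.20
Second discount:
20% of $46.20 = $9.24
Final price:
$46.20 - $9.24 = $36.96

$36.96


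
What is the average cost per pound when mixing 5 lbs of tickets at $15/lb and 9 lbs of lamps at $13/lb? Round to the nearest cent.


Cost of tickets:
5 x $15 = $75
Cost of lamps:
9 x $13 = $117
Total cost: $75 + $117 = $192
Total weight: 14 lbs
Average: $192 / 14 = $13.7142... ≈ $13.71/lb

$13.71/lb


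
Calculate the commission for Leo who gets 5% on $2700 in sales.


Convert rate to decimal:
5% = 0.05
Multiply by sales:
$2700 x 0.05 = $135

$135


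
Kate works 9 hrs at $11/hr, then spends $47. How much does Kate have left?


Calculate earnings:
9 x $11 = $99
Subtract spending:
$99 - $47 = $52

$52


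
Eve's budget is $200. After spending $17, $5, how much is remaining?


Add up expenses:
$17 + $5 = $22
Subtract from budget:
$200 - $22 = $178

$178


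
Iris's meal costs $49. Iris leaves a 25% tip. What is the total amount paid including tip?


Calculate the tip:
25% of $49 = $12.25
Add tip to meal cost:
$49 + $12.25 = $61.25

$61.25


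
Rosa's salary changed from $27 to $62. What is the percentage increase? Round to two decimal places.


Find the absolute change:
|62 - 27| = 35
Divide by original and multiply by 100:
35 / 27 x 100 = 129.6296...% ≈ 129.63%

129.63%


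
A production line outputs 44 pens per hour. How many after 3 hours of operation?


Production rate: 44 pens per hour
Time: 3 hours
Total: 44 x 3 = 132 pens

132 pens


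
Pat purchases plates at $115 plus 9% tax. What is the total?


Calculate the tax:
9% of $115 = $10.35
Add tax to price:
$115 + $10.35 = $125.35

$125.35


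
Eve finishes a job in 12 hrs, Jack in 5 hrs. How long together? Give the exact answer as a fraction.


Eve's rate: 1/12 of the job per hour
Jack's rate: 1/5 of the job per hour
Combined rate: 1/12 + 1/5 = 17/60 per hour
Time = 1 / (17/60) = 60/17 hours (≈ 3.53 hours)

60/17 hours


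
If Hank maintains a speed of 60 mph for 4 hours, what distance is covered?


Use the formula: distance = speed x time
Speed = 60 mph, Time = 4 hours
60 x 4 = 240 miles

240 miles


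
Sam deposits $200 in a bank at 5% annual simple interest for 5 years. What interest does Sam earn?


Use the formula I = P x R x T / 100
P x R x T = 200 x 5 x 5 = 5000
I = 5000 / 100 = $50

$50


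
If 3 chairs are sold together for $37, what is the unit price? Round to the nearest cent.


Total cost: $37
Number of items: 3
Unit price: $37 / 3 = $12.3333... ≈ $12.33

$12.33


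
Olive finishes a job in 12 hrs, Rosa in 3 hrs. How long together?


Olive's rate: 1/12 of the job per hour
Rosa's rate: 1/3 of the job per hour
Combined rate: 1/12 + 1/3 = 5/12 per hour
Time = 1 / (5/12) = 12/5 = 2.4 hours

2.4 hours


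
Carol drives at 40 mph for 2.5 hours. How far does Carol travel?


Use the formula: distance = speed x time
Speed = 40 mph, Time = 2.5 hours
40 x 2.5 = 100 miles

100 miles


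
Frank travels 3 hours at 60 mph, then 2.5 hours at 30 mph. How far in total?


Leg 1 distance:
60 x 3 = 180 miles
Leg 2 distance:
30 x 2.5 = 75 miles
Total distance:
180 + 75 = 255 miles

255 miles


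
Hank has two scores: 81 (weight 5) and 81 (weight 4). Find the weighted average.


Weighted sum:
5 x 81 + 4 x 81 = 729
Total weight:
5 + 4 = 9
Weighted average:
729 / 9 = 81

81


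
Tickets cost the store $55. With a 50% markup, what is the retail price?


Calculate the markup amount:
50% of $55 = $27.50
Add to cost:
$55 + $27.50 = $82.50

$82.50


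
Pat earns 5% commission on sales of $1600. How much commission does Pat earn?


Convert rate to decimal:
5% = 0.05
Multiply by sales:
$1600 x 0.05 = $80

$80


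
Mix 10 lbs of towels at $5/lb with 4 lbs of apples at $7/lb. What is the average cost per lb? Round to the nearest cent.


Cost of towels:
10 x $5 = $50
Cost of apples:
4 x $7 = $28
Total cost: $50 + $28 = $78
Total weight: 14 lbs
Average: $78 / 14 = $5.5714... ≈ $5.57/lb

$5.57/lb


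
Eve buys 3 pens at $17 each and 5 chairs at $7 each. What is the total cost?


Cost of pens:
3 x $17 = $51
Cost of chairs:
5 x $7 = $35
Add both:
$51 + $35 = $86

$86


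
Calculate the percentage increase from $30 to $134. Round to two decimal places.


Find the absolute change:
|134 - 30| = 104
Divide by original and multiply by 100:
104 / 30 x 100 = 346.6666...% ≈ 346.67%

346.67%


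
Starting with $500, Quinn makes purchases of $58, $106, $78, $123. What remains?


Add up expenses:
$58 + $106 + $78 + $123 = $365
Subtract from budget:
$500 - $365 = $135

$135


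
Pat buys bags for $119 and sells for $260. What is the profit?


Selling price = $260
Cost price = $119
Profit = selling price - cost price:
Profit = $260 - $119 = $141

$141


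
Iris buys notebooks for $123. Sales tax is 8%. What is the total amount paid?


Calculate the tax:
8% of $123 = $9.84
Add tax to price:
$123 + $9.84 = $132.84

$132.84


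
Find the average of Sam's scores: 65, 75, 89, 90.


Add the scores:
65 + 75 + 89 + 90 = 319
Divide by the number of tests:
319 / 4 = 79.75

79.75


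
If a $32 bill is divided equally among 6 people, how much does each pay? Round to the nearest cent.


Total bill: $32
Number of people: 6
Each pays: $32 / 6 = $5.3333... ≈ $5.33

$5.33


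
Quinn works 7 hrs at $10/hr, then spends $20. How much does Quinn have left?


Calculate earnings:
7 x $10 = $70
Subtract spending:
$70 - $20 = $50

$50


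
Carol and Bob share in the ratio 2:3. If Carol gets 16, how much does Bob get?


Find the multiplier:
16 / 2 = 8
Apply to Bob's share:
3 x 8 = 24

24


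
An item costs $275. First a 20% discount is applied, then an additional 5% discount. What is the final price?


First discount:
20% of $275 = $55
Price after first discount:
$275 - $55 = $220
Second discount:
5% of $220 = $11
Final price:
$220 - $11 = $209

$209


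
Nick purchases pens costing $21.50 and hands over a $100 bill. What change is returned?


Start with the amount paid:
$100
Subtract the price:
$100 - $21.50 = $78.50

$78.50


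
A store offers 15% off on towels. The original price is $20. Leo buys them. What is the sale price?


Calculate the discount amount:
15% of $20 = $3
Subtract from original:
$20 - $3 = $17

$17


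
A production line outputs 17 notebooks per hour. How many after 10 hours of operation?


Production rate: 17 notebooks per hour
Time: 10 hours
Total: 17 x 10 = 170 notebooks

170 notebooks


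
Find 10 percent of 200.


Convert percentage to decimal:
10% = 0.1
Multiply:
200 x 0.1 = 20

20


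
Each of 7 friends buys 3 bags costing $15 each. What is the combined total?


Cost per person:
3 x $15 = $45
Group total:
7 x $45 = $315

$315


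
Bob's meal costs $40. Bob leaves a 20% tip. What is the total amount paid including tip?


Calculate the tip:
20% of $40 = $8
Add tip to meal cost:
$40 + $8 = $48

$48


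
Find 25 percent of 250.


Convert percentage to decimal:
25% = 0.25
Multiply:
250 x 0.25 = 62.5

62.5


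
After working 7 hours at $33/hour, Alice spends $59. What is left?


Calculate earnings:
7 x $33 = $231
Subtract spending:
$231 - $59 = $172

$172


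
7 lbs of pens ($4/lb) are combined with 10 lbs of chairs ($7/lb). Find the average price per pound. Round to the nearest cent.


Cost of pens:
7 x $4 = $28
Cost of chairs:
10 x $7 = $70
Total cost: $28 + $70 = $98
Total weight: 17 lbs
Average: $98 / 17 = $5.7647... ≈ $5.76/lb

$5.76/lb


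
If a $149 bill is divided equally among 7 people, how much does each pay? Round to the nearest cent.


Total bill: $149
Number of people: 7
Each pays: $149 / 7 = $21.2857... ≈ $21.29

$21.29


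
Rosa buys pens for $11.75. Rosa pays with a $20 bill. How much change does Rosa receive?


Start with the amount paid:
$20
Subtract the price:
$20 - $11.75 = $8.25

$8.25


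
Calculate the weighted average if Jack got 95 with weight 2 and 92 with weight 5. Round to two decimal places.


Weighted sum:
2 x 95 + 5 x 92 = 650
Total weight:
2 + 5 = 7
Weighted average:
650 / 7 = 92.8571... ≈ 92.86

92.86


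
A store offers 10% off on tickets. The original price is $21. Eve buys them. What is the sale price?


Calculate the discount amount:
10% of $21 = $2.10
Subtract from original:
$21 - $2.10 = $18.90

$18.90


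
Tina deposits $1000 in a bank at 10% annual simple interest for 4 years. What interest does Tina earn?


Use the formula I = P x R x T / 100
P x R x T = 1000 x 10 x 4 = 40000
I = 40000 / 100 = $400

$400


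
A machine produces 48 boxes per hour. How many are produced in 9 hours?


Production rate: 48 boxes per hour
Time: 9 hours
Total: 48 x 9 = 432 boxes

432 boxes


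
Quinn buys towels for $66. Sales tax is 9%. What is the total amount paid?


Calculate the tax:
9% of $66 = $5.94
Add tax to price:
$66 + $5.94 = $71.94

$71.94


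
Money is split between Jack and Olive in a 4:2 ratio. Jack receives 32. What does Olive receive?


Find the multiplier:
32 / 4 = 8
Apply to Olive's share:
2 x 8 = 16

16


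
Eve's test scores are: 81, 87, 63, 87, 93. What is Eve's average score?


Add the scores:
81 + 87 + 63 + 87 + 93 = 411
Divide by the number of tests:
411 / 5 = 82.2

82.2


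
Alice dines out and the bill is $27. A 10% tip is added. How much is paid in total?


Calculate the tip:
10% of $27 = $2.70
Add tip to meal cost:
$27 + $2.70 = $29.70

$29.70


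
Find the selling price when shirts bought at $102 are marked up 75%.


Calculate the markup amount:
75% of $102 = $76.50
Add to cost:
$102 + $76.50 = $178.50

$178.50


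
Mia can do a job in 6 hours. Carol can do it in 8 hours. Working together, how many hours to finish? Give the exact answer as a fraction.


Mia's rate: 1/6 of the job per hour
Carol's rate: 1/8 of the job per hour
Combined rate: 1/6 + 1/8 = 7/24 per hour
Time = 1 / (7/24) = 24/7 hours (≈ 3.43 hours)

24/7 hours


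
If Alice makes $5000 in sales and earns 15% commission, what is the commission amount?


Convert rate to decimal:
15% = 0.15
Multiply by sales:
$5000 x 0.15 = $750

$750


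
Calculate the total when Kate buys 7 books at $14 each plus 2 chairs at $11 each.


Cost of books:
7 x $14 = $98
Cost of chairs:
2 x $11 = $22
Add both:
$98 + $22 = $120

$120


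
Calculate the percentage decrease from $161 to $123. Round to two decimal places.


Find the absolute change:
|123 - 161| = 38
Divide by original and multiply by 100:
38 / 161 x 100 = 23.6024...% ≈ 23.6%

23.6%


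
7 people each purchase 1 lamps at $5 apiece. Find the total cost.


Cost per person:
1 x $5 = $5
Group total:
7 x $5 = $35

$35


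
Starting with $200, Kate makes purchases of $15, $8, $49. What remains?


Add up expenses:
$15 + $8 + $49 = $72
Subtract from budget:
$200 - $72 = $128

$128


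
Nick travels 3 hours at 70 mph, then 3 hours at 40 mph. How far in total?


Leg 1 distance:
70 x 3 = 210 miles
Leg 2 distance:
40 x 3 = 120 miles
Total distance:
210 + 120 = 330 miles

330 miles


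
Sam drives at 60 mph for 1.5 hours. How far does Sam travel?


Use the formula: distance = speed x time
Speed = 60 mph, Time = 1.5 hours
60 x 1.5 = 90 miles

90 miles


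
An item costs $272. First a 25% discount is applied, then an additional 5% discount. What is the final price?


First discount:
25% of $272 = $68
Price after first discount:
$272 - $68 = $204
Second discount:
5% of $204 = $10.20
Final price:
$204 - $10.20 = $193.80

$193.80


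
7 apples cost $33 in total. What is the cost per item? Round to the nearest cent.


Total cost: $33
Number of items: 7
Unit price: $33 / 7 = $4.7142... ≈ $4.71

$4.71


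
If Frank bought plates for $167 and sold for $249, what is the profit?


Selling price = $249
Cost price = $167
Profit = selling price - cost price:
Profit = $249 - $167 = $82

$82


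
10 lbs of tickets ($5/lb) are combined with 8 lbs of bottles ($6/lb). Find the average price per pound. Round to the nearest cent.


Cost of tickets:
10 x $5 = $50
Cost of bottles:
8 x $6 = $48
Total cost: $50 + $48 = $98
Total weight: 18 lbs
Average: $98 / 18 = $5.4444... ≈ $5.44/lb

$5.44/lb


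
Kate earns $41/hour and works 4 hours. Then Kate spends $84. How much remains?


Calculate earnings:
4 x $41 = $164
Subtract spending:
$164 - $84 = $80

$80


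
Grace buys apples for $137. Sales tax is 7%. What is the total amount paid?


Calculate the tax:
7% of $137 = $9.59
Add tax to price:
$137 + $9.59 = $146.59

$146.59


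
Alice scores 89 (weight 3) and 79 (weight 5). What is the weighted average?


Weighted sum:
3 x 89 + 5 x 79 = 662
Total weight:
3 + 5 = 8
Weighted average:
662 / 8 = 82.75

82.75


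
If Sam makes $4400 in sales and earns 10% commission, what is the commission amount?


Convert rate to decimal:
10% = 0.1
Multiply by sales:
$4400 x 0.1 = $440

$440


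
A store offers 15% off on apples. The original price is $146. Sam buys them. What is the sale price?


Calculate the discount amount:
15% of $146 = $21.90
Subtract from original:
$146 - $21.90 = $124.10

$124.10


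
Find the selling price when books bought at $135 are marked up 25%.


Calculate the markup amount:
25% of $135 = $33.75
Add to cost:
$135 + $33.75 = $168.75

$168.75


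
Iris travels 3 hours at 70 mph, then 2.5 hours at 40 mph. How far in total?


Leg 1 distance:
70 x 3 = 210 miles
Leg 2 distance:
40 x 2.5 = 100 miles
Total distance:
210 + 100 = 310 miles

310 miles


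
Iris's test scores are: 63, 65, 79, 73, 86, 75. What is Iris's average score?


Add the scores:
63 + 65 + 79 + 73 + 86 + 75 = 441
Divide by the number of tests:
441 / 6 = 73.5

73.5


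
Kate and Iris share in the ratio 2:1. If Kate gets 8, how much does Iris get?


Find the multiplier:
8 / 2 = 4
Apply to Iris's share:
1 x 4 = 4

4


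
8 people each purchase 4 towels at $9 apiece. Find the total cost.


Cost per person:
4 x $9 = $36
Group total:
8 x $36 = $288

$288


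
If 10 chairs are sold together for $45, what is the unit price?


Total cost: $45
Number of items: 10
Unit price: $45 / 10 = $4.50

$4.50


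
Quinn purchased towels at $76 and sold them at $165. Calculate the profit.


Selling price = $165
Cost price = $76
Profit = selling price - cost price:
Profit = $165 - $76 = $89

$89


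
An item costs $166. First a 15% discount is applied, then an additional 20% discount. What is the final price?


First discount:
15% of $166 = $24.90
Price after first discount:
$166 - $24.90 = $141.10
Second discount:
20% of $141.10 = $28.22
Final price:
$141.10 - $28.22 = $112.88

$112.88


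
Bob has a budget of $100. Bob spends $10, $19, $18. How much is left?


Add up expenses:
$10 + $19 + $18 = $47
Subtract from budget:
$100 - $47 = $53

$53


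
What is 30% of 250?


Convert percentage to decimal:
30% = 0.3
Multiply:
250 x 0.3 = 75

75


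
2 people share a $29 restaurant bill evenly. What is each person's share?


Total bill: $29
Number of people: 2
Each pays: $29 / 2 = $14.50

$14.50


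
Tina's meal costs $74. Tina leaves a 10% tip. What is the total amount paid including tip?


Calculate the tip:
10% of $74 = $7.40
Add tip to meal cost:
$74 + $7.40 = $81.40

$81.40


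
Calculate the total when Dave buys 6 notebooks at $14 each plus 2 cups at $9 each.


Cost of notebooks:
6 x $14 = $84
Cost of cups:
2 x $9 = $18
Add both:
$84 + $18 = $102

$102


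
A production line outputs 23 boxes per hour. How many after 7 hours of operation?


Production rate: 23 boxes per hour
Time: 7 hours
Total: 23 x 7 = 161 boxes

161 boxes


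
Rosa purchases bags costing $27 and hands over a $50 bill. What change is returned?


Start with the amount paid:
$50
Subtract the price:
$50 - $27 = $23

$23


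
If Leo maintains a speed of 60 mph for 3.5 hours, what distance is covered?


Use the formula: distance = speed x time
Speed = 60 mph, Time = 3.5 hours
60 x 3.5 = 210 miles

210 miles


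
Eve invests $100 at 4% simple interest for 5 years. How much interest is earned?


Use the formula I = P x R x T / 100
P x R x T = 100 x 4 x 5 = 2000
I = 2000 / 100 = $20

$20


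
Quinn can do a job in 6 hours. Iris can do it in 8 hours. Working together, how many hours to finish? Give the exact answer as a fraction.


Quinn's rate: 1/6 of the job per hour
Iris's rate: 1/8 of the job per hour
Combined rate: 1/6 + 1/8 = 7/24 per hour
Time = 1 / (7/24) = 24/7 hours (≈ 3.43 hours)

24/7 hours


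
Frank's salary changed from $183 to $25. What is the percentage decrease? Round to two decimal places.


Find the absolute change:
|25 - 183| = 158
Divide by original and multiply by 100:
158 / 183 x 100 = 86.3387...% ≈ 86.34%

86.34%


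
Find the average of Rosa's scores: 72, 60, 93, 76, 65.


Add the scores:
72 + 60 + 93 + 76 + 65 = 366
Divide by the number of tests:
366 / 5 = 73.2

73.2


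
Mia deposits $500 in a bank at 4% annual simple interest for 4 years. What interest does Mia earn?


Use the formula I = P x R x T / 100
P x R x T = 500 x 4 x 4 = 8000
I = 8000 / 100 = $80

$80


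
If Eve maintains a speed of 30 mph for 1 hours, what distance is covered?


Use the formula: distance = speed x time
Speed = 30 mph, Time = 1 hours
30 x 1 = 30 miles

30 miles


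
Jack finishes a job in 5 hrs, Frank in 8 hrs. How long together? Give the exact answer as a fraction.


Jack's rate: 1/5 of the job per hour
Frank's rate: 1/8 of the job per hour
Combined rate: 1/5 + 1/8 = 13/40 per hour
Time = 1 / (13/40) = 40/13 hours (≈ 3.08 hours)

40/13 hours


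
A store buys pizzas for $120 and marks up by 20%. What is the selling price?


Calculate the markup amount:
20% of $120 = $24
Add to cost:
$120 + $24 = $144

$144


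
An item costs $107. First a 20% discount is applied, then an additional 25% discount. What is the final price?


First discount:
20% of $107 = $21.40
Price after first discount:
$107 - $21.40 = $85.60
Second discount:
25% of $85.60 = $21.40
Final price:
$85.60 - $21.40 = $64.20

$64.20


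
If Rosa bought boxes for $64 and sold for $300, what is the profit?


Selling price = $300
Cost price = $64
Profit = selling price - cost price:
Profit = $300 - $64 = $236

$236


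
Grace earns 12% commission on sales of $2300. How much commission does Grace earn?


Convert rate to decimal:
12% = 0.12
Multiply by sales:
$2300 x 0.12 = $276

$276


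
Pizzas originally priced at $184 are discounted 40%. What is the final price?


Calculate the discount amount:
40% of $184 = $73.60
Subtract from original:
$184 - $73.60 = $110.40

$110.40


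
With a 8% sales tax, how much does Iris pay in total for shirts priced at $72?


Calculate the tax:
8% of $72 = $5.76
Add tax to price:
$72 + $5.76 = $77.76

$77.76


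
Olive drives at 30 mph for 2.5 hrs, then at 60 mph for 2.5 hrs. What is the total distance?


Leg 1 distance:
30 x 2.5 = 75 miles
Leg 2 distance:
60 x 2.5 = 150 miles
Total distance:
75 + 150 = 225 miles

225 miles


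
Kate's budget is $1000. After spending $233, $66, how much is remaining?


Add up expenses:
$233 + $66 = $299
Subtract from budget:
$1000 - $299 = $701

$701


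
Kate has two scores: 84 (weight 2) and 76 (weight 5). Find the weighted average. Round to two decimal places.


Weighted sum:
2 x 84 + 5 x 76 = 548
Total weight:
2 + 5 = 7
Weighted average:
548 / 7 = 78.2857... ≈ 78.29

78.29


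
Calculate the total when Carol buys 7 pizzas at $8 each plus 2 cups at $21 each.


Cost of pizzas:
7 x $8 = $56
Cost of cups:
2 x $21 = $42
Add both:
$56 + $42 = $98

$98


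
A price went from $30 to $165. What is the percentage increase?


Find the absolute change:
|165 - 30| = 135
Divide by original and multiply by 100:
135 / 30 x 100 = 450%

450%


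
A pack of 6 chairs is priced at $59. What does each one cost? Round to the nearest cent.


Total cost: $59
Number of items: 6
Unit price: $59 / 6 = $9.8333... ≈ $9.83

$9.83


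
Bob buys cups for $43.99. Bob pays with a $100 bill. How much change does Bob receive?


Start with the amount paid:
$100
Subtract the price:
$100 - $43.99 = $56.01

$56.01


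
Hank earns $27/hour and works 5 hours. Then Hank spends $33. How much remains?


Calculate earnings:
5 x $27 = $135
Subtract spending:
$135 - $33 = $102

$102


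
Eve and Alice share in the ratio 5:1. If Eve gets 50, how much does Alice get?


Find the multiplier:
50 / 5 = 10
Apply to Alice's share:
1 x 10 = 10

10


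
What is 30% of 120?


Convert percentage to decimal:
30% = 0.3
Multiply:
120 x 0.3 = 36

36


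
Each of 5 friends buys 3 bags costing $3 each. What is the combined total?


Cost per person:
3 x $3 = $9
Group total:
5 x $9 = $45

$45


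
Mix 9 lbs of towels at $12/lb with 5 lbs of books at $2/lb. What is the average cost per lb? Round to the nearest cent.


Cost of towels:
9 x $12 = $108
Cost of books:
5 x $2 = $10
Total cost: $108 + $10 = $118
Total weight: 14 lbs
Average: $118 / 14 = $8.4285... ≈ $8.43/lb

$8.43/lb


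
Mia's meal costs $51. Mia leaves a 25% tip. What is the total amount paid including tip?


Calculate the tip:
25% of $51 = $12.75
Add tip to meal cost:
$51 + $12.75 = $63.75

$63.75


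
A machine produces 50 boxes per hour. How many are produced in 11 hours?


Production rate: 50 boxes per hour
Time: 11 hours
Total: 50 x 11 = 550 boxes

550 boxes


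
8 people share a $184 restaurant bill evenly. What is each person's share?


Total bill: $184
Number of people: 8
Each pays: $184 / 8 = $23

$23


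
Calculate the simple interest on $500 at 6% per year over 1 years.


Use the formula I = P x R x T / 100
P x R x T = 500 x 6 x 1 = 3000
I = 3000 / 100 = $30

$30


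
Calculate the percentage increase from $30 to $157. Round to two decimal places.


Find the absolute change:
|157 - 30| = 127
Divide by original and multiply by 100:
127 / 30 x 100 = 423.3333...% ≈ 423.33%

423.33%


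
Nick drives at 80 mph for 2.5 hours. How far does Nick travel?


Use the formula: distance = speed x time
Speed = 80 mph, Time = 2.5 hours
80 x 2.5 = 200 miles

200 miles


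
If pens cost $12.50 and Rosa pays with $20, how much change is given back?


Start with the amount paid:
$20
Subtract the price:
$20 - $12.50 = $7.50

$7.50


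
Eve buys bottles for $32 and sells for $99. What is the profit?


Selling price = $99
Cost price = $32
Profit = selling price - cost price:
Profit = $99 - $32 = $67

$67


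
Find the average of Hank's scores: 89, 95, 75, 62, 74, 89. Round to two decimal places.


Add the scores:
89 + 95 + 75 + 62 + 74 + 89 = 484
Divide by the number of tests:
484 / 6 = 80.6666... ≈ 80.67

80.67


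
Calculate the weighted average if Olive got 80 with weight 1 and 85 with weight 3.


Weighted sum:
1 x 80 + 3 x 85 = 335
Total weight:
1 + 3 = 4
Weighted average:
335 / 4 = 83.75

83.75


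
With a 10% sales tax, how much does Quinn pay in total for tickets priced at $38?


Calculate the tax:
10% of $38 = $3.80
Add tax to price:
$38 + $3.80 = $41.80

$41.80


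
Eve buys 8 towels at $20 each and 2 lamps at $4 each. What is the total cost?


Cost of towels:
8 x $20 = $160
Cost of lamps:
2 x $4 = $8
Add both:
$160 + $8 = $168

$168


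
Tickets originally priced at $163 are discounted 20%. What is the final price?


Calculate the discount amount:
20% of $163 = $32.60
Subtract from original:
$163 - $32.60 = $130.40

$130.40


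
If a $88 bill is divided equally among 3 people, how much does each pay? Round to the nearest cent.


Total bill: $88
Number of people: 3
Each pays: $88 / 3 = $29.3333... ≈ $29.33

$29.33


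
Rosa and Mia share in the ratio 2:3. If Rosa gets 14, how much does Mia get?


Find the multiplier:
14 / 2 = 7
Apply to Mia's share:
3 x 7 = 21

21


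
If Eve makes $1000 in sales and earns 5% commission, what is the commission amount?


Convert rate to decimal:
5% = 0.05
Multiply by sales:
$1000 x 0.05 = $50

$50


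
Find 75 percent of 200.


Convert percentage to decimal:
75% = 0.75
Multiply:
200 x 0.75 = 150

150


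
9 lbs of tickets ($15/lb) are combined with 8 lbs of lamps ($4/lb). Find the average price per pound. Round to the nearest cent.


Cost of tickets:
9 x $15 = $135
Cost of lamps:
8 x $4 = $32
Total cost: $135 + $32 = $167
Total weight: 17 lbs
Average: $167 / 17 = $9.8235... ≈ $9.82/lb

$9.82/lb


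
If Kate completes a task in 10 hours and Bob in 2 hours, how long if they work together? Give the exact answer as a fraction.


Kate's rate: 1/10 of the job per hour
Bob's rate: 1/2 of the job per hour
Combined rate: 1/10 + 1/2 = 3/5 per hour
Time = 1 / (3/5) = 5/3 hours (≈ 1.67 hours)

5/3 hours


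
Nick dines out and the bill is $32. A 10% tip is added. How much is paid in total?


Calculate the tip:
10% of $32 = $3.20
Add tip to meal cost:
$32 + $3.20 = $35.20

$35.20


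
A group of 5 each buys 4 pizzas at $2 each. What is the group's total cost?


Cost per person:
4 x $2 = $8
Group total:
5 x $8 = $40

$40


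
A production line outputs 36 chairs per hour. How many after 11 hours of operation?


Production rate: 36 chairs per hour
Time: 11 hours
Total: 36 x 11 = 396 chairs

396 chairs


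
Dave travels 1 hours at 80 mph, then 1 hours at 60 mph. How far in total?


Leg 1 distance:
80 x 1 = 80 miles
Leg 2 distance:
60 x 1 = 60 miles
Total distance:
80 + 60 = 140 miles

140 miles


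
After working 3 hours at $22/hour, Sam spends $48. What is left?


Calculate earnings:
3 x $22 = $66
Subtract spending:
$66 - $48 = $18

$18


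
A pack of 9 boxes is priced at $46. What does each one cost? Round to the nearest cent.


Total cost: $46
Number of items: 9
Unit price: $46 / 9 = $5.1111... ≈ $5.11

$5.11


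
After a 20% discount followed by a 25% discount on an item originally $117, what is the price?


First discount:
20% of $117 = $23.40
Price after first discount:
$117 - $23.40 = $93.60
Second discount:
25% of $93.60 = $23.40
Final price:
$93.60 - $23.40 = $70.20

$70.20


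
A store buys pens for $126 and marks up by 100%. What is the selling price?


Calculate the markup amount:
100% of $126 = $126
Add to cost:
$126 + $126 = $252

$252


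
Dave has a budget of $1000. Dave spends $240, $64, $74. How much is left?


Add up expenses:
$240 + $64 + $74 = $378
Subtract from budget:
$1000 - $378 = $622

$622


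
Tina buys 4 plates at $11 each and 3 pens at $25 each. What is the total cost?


Cost of plates:
4 x $11 = $44
Cost of pens:
3 x $25 = $75
Add both:
$44 + $75 = $119

$119


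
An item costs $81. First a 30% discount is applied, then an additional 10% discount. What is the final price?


First discount:
30% of $81 = $24.30
Price after first discount:
$81 - $24.30 = $56.70
Second discount:
10% of $56.70 = $5.67
Final price:
$56.70 - $5.67 = $51.03

$51.03


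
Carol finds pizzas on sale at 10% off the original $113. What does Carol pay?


Calculate the discount amount:
10% of $113 = $11.30
Subtract from original:
$113 - $11.30 = $101.70

$101.70


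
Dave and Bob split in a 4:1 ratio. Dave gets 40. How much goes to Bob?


Find the multiplier:
40 / 4 = 10
Apply to Bob's share:
1 x 10 = 10

10


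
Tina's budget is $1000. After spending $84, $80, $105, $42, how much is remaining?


Add up expenses:
$84 + $80 + $105 + $42 = $311
Subtract from budget:
$1000 - $311 = $689

$689


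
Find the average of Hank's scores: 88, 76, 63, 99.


Add the scores:
88 + 76 + 63 + 99 = 326
Divide by the number of tests:
326 / 4 = 81.5

81.5


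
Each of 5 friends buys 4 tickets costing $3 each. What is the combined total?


Cost per person:
4 x $3 = $12
Group total:
5 x $12 = $60

$60


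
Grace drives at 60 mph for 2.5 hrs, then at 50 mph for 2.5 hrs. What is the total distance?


Leg 1 distance:
60 x 2.5 = 150 miles
Leg 2 distance:
50 x 2.5 = 125 miles
Total distance:
150 + 125 = 275 miles

275 miles


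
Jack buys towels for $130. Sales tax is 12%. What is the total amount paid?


Calculate the tax:
12% of $130 = $15.60
Add tax to price:
$130 + $15.60 = $145.60

$145.60


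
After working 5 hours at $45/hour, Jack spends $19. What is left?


Calculate earnings:
5 x $45 = $225
Subtract spending:
$225 - $19 = $206

$206


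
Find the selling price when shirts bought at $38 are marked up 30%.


Calculate the markup amount:
30% of $38 = $11.40
Add to cost:
$38 + $11.40 = $49.40

$49.40


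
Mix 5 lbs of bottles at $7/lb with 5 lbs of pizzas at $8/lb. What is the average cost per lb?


Cost of bottles:
5 x $7 = $35
Cost of pizzas:
5 x $8 = $40
Total cost: $35 + $40 = $75
Total weight: 10 lbs
Average: $75 / 10 = $7.50/lb

$7.50/lb


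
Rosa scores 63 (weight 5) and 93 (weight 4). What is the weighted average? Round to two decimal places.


Weighted sum:
5 x 63 + 4 x 93 = 687
Total weight:
5 + 4 = 9
Weighted average:
687 / 9 = 76.3333... ≈ 76.33

76.33


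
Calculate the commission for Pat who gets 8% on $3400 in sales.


Convert rate to decimal:
8% = 0.08
Multiply by sales:
$3400 x 0.08 = $272

$272


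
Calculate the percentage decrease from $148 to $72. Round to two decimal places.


Find the absolute change:
|72 - 148| = 76
Divide by original and multiply by 100:
76 / 148 x 100 = 51.3513...% ≈ 51.35%

51.35%


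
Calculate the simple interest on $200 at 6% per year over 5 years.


Use the formula I = P x R x T / 100
P x R x T = 200 x 6 x 5 = 6000
I = 6000 / 100 = $60

$60


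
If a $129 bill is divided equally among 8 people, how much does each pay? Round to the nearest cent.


Total bill: $129
Number of people: 8
Each pays: $129 / 8 = $16.125 ≈ $16.13

$16.13


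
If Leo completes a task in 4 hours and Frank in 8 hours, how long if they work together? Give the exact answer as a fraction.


Leo's rate: 1/4 of the job per hour
Frank's rate: 1/8 of the job per hour
Combined rate: 1/4 + 1/8 = 3/8 per hour
Time = 1 / (3/8) = 8/3 hours (≈ 2.67 hours)

8/3 hours


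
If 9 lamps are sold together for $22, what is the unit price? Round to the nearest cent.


Total cost: $22
Number of items: 9
Unit price: $22 / 9 = $2.4444... ≈ $2.44

$2.44


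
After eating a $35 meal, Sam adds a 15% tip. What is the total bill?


Calculate the tip:
15% of $35 = $5.25
Add tip to meal cost:
$35 + $5.25 = $40.25

$40.25


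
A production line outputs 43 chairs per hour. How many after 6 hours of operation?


Production rate: 43 chairs per hour
Time: 6 hours
Total: 43 x 6 = 258 chairs

258 chairs


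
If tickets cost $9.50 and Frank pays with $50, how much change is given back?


Start with the amount paid:
$50
Subtract the price:
$50 - $9.50 = $40.50

$40.50


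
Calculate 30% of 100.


Convert percentage to decimal:
30% = 0.3
Multiply:
100 x 0.3 = 30

30


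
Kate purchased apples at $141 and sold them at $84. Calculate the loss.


Selling price = $84
Cost price = $141
Loss = cost price - selling price:
Loss = $141 - $84 = $57

$57


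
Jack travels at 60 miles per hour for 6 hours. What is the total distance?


Use the formula: distance = speed x time
Speed = 60 mph, Time = 6 hours
60 x 6 = 360 miles

360 miles


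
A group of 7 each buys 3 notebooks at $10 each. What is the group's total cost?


Cost per person:
3 x $10 = $30
Group total:
7 x $30 = $210

$210


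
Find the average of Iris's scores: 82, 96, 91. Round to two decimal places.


Add the scores:
82 + 96 + 91 = 269
Divide by the number of tests:
269 / 3 = 89.6666... ≈ 89.67

89.67


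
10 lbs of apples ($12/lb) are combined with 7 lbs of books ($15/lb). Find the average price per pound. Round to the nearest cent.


Cost of apples:
10 x $12 = $120
Cost of books:
7 x $15 = $105
Total cost: $120 + $105 = $225
Total weight: 17 lbs
Average: $225 / 17 = $13.2352... ≈ $13.24/lb

$13.24/lb


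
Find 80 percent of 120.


Convert percentage to decimal:
80% = 0.8
Multiply:
120 x 0.8 = 96

96


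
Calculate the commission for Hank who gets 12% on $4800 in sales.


Convert rate to decimal:
12% = 0.12
Multiply by sales:
$4800 x 0.12 = $576

$576


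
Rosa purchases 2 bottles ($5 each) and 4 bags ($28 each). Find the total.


Cost of bottles:
2 x $5 = $10
Cost of bags:
4 x $28 = $112
Add both:
$10 + $112 = $122

$122


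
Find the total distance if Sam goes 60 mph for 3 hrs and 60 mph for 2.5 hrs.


Leg 1 distance:
60 x 3 = 180 miles
Leg 2 distance:
60 x 2.5 = 150 miles
Total distance:
180 + 150 = 330 miles

330 miles


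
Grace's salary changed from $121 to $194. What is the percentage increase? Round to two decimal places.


Find the absolute change:
|194 - 121| = 73
Divide by original and multiply by 100:
73 / 121 x 100 = 60.3305...% ≈ 60.33%

60.33%


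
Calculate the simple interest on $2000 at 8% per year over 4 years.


Use the formula I = P x R x T / 100
P x R x T = 2000 x 8 x 4 = 64000
I = 64000 / 100 = $640

$640


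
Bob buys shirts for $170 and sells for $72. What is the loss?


Selling price = $72
Cost price = $170
Loss = cost price - selling price:
Loss = $170 - $72 = $98

$98


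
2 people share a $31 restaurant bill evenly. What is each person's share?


Total bill: $31
Number of people: 2
Each pays: $31 / 2 = $15.50

$15.50


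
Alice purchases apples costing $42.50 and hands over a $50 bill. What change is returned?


Start with the amount paid:
$50
Subtract the price:
$50 - $42.50 = $7.50

$7.50


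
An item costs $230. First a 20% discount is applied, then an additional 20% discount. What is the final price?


First discount:
20% of $230 = $46
Price after first discount:
$230 - $46 = $184
Second discount:
20% of $184 = $36.80
Final price:
$184 - $36.80 = $147.20

$147.20


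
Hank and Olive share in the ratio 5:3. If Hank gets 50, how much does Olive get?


Find the multiplier:
50 / 5 = 10
Apply to Olive's share:
3 x 10 = 30

30


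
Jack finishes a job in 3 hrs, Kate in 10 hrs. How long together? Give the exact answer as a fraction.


Jack's rate: 1/3 of the job per hour
Kate's rate: 1/10 of the job per hour
Combined rate: 1/3 + 1/10 = 13/30 per hour
Time = 1 / (13/30) = 30/13 hours (≈ 2.31 hours)

30/13 hours


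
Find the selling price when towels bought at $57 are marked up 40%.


Calculate the markup amount:
40% of $57 = $22.80
Add to cost:
$57 + $22.80 = $79.80

$79.80


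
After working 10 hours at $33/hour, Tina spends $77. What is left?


Calculate earnings:
10 x $33 = $330
Subtract spending:
$330 - $77 = $253

$253


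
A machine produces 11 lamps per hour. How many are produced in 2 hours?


Production rate: 11 lamps per hour
Time: 2 hours
Total: 11 x 2 = 22 lamps

22 lamps


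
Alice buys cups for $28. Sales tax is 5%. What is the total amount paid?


Calculate the tax:
5% of $28 = $1.40
Add tax to price:
$28 + $1.40 = $29.40

$29.40


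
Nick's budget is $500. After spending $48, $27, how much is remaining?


Add up expenses:
$48 + $27 = $75
Subtract from budget:
$500 - $75 = $425

$425


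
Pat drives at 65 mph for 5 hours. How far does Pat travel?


Use the formula: distance = speed x time
Speed = 65 mph, Time = 5 hours
65 x 5 = 325 miles

325 miles


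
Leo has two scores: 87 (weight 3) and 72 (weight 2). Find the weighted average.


Weighted sum:
3 x 87 + 2 x 72 = 405
Total weight:
3 + 2 = 5
Weighted average:
405 / 5 = 81

81


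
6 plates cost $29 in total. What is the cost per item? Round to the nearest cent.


Total cost: $29
Number of items: 6
Unit price: $29 / 6 = $4.8333... ≈ $4.83

$4.83


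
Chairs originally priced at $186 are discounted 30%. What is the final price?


Calculate the discount amount:
30% of $186 = $55.80
Subtract from original:
$186 - $55.80 = $130.20

$130.20


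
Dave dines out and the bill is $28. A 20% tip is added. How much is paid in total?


Calculate the tip:
20% of $28 = $5.60
Add tip to meal cost:
$28 + $5.60 = $33.60

$33.60


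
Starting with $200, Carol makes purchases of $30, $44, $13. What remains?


Add up expenses:
$30 + $44 + $13 = $87
Subtract from budget:
$200 - $87 = $113

$113


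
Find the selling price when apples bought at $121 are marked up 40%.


Calculate the markup amount:
40% of $121 = $48.40
Add to cost:
$121 + $48.40 = $169.40

$169.40


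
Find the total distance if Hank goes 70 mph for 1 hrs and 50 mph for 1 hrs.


Leg 1 distance:
70 x 1 = 70 miles
Leg 2 distance:
50 x 1 = 50 miles
Total distance:
70 + 50 = 120 miles

120 miles


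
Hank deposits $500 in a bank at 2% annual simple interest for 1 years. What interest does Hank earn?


Use the formula I = P x R x T / 100
P x R x T = 500 x 2 x 1 = 1000
I = 1000 / 100 = $10

$10


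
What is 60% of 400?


Convert percentage to decimal:
60% = 0.6
Multiply:
400 x 0.6 = 240

240


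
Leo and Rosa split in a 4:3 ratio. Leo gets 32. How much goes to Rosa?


Find the multiplier:
32 / 4 = 8
Apply to Rosa's share:
3 x 8 = 24

24


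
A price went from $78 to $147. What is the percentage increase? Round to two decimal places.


Find the absolute change:
|147 - 78| = 69
Divide by original and multiply by 100:
69 / 78 x 100 = 88.4615...% ≈ 88.46%

88.46%


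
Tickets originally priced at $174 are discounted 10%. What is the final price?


Calculate the discount amount:
10% of $174 = $17.40
Subtract from original:
$174 - $17.40 = $156.60

$156.60


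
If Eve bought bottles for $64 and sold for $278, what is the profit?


Selling price = $278
Cost price = $64
Profit = selling price - cost price:
Profit = $278 - $64 = $214

$214


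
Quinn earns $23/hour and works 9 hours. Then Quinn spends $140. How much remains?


Calculate earnings:
9 x $23 = $207
Subtract spending:
$207 - $140 = $67

$67
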